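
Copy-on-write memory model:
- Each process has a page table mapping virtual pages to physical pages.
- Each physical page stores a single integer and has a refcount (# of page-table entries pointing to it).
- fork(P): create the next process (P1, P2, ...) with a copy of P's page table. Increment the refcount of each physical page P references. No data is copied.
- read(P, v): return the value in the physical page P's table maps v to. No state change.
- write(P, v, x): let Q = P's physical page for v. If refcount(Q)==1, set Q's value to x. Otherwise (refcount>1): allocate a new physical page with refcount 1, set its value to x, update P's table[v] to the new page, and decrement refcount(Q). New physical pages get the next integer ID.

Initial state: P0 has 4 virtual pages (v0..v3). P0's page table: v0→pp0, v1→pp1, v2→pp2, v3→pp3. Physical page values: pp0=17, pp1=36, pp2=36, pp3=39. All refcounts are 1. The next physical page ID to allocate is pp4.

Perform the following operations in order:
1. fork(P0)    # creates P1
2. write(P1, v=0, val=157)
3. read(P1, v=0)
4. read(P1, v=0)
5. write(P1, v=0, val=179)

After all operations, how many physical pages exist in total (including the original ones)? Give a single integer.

Op 1: fork(P0) -> P1. 4 ppages; refcounts: pp0:2 pp1:2 pp2:2 pp3:2
Op 2: write(P1, v0, 157). refcount(pp0)=2>1 -> COPY to pp4. 5 ppages; refcounts: pp0:1 pp1:2 pp2:2 pp3:2 pp4:1
Op 3: read(P1, v0) -> 157. No state change.
Op 4: read(P1, v0) -> 157. No state change.
Op 5: write(P1, v0, 179). refcount(pp4)=1 -> write in place. 5 ppages; refcounts: pp0:1 pp1:2 pp2:2 pp3:2 pp4:1

Answer: 5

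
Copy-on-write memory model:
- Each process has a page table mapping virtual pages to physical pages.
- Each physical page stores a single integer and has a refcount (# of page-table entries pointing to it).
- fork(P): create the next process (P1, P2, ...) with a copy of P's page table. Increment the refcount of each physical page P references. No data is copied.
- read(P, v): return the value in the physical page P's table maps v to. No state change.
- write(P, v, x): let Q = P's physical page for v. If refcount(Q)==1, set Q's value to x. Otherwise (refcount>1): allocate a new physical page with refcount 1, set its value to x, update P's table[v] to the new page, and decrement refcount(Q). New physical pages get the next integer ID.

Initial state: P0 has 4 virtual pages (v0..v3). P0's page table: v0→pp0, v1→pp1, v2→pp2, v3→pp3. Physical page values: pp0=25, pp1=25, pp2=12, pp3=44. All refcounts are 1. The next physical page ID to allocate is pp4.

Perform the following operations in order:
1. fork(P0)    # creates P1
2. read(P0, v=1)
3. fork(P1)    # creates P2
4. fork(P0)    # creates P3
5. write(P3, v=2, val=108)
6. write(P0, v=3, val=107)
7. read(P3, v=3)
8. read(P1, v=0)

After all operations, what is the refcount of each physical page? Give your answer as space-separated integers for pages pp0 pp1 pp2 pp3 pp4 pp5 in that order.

Answer: 4 4 3 3 1 1

Derivation:
Op 1: fork(P0) -> P1. 4 ppages; refcounts: pp0:2 pp1:2 pp2:2 pp3:2
Op 2: read(P0, v1) -> 25. No state change.
Op 3: fork(P1) -> P2. 4 ppages; refcounts: pp0:3 pp1:3 pp2:3 pp3:3
Op 4: fork(P0) -> P3. 4 ppages; refcounts: pp0:4 pp1:4 pp2:4 pp3:4
Op 5: write(P3, v2, 108). refcount(pp2)=4>1 -> COPY to pp4. 5 ppages; refcounts: pp0:4 pp1:4 pp2:3 pp3:4 pp4:1
Op 6: write(P0, v3, 107). refcount(pp3)=4>1 -> COPY to pp5. 6 ppages; refcounts: pp0:4 pp1:4 pp2:3 pp3:3 pp4:1 pp5:1
Op 7: read(P3, v3) -> 44. No state change.
Op 8: read(P1, v0) -> 25. No state change.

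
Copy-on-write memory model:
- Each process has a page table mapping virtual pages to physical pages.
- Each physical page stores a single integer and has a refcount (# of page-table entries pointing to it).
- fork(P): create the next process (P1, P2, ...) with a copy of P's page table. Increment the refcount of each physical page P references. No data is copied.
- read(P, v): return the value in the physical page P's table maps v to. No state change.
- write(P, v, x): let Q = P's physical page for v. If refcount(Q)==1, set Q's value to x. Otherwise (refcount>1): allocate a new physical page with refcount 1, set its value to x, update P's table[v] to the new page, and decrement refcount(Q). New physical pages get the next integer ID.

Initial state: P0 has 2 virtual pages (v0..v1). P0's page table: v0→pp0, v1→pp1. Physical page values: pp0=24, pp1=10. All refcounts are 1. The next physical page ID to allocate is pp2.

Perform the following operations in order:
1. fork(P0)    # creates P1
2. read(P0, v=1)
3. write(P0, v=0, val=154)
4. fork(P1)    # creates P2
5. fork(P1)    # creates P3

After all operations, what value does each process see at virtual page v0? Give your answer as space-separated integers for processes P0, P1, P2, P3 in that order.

Answer: 154 24 24 24

Derivation:
Op 1: fork(P0) -> P1. 2 ppages; refcounts: pp0:2 pp1:2
Op 2: read(P0, v1) -> 10. No state change.
Op 3: write(P0, v0, 154). refcount(pp0)=2>1 -> COPY to pp2. 3 ppages; refcounts: pp0:1 pp1:2 pp2:1
Op 4: fork(P1) -> P2. 3 ppages; refcounts: pp0:2 pp1:3 pp2:1
Op 5: fork(P1) -> P3. 3 ppages; refcounts: pp0:3 pp1:4 pp2:1
P0: v0 -> pp2 = 154
P1: v0 -> pp0 = 24
P2: v0 -> pp0 = 24
P3: v0 -> pp0 = 24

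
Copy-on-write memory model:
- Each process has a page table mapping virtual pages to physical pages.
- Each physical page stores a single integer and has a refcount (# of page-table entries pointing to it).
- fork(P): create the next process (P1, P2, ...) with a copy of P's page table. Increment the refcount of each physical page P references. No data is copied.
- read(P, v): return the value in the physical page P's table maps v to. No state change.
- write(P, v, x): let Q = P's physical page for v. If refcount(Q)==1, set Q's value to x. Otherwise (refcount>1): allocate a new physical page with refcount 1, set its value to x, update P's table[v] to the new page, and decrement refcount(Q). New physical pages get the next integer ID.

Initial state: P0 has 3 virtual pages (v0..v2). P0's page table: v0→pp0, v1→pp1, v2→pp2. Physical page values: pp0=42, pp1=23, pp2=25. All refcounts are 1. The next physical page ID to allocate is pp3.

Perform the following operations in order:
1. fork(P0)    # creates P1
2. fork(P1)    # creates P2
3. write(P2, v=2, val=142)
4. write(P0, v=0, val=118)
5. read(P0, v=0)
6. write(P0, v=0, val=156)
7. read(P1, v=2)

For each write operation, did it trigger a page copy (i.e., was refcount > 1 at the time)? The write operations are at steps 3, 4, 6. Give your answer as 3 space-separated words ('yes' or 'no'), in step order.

Op 1: fork(P0) -> P1. 3 ppages; refcounts: pp0:2 pp1:2 pp2:2
Op 2: fork(P1) -> P2. 3 ppages; refcounts: pp0:3 pp1:3 pp2:3
Op 3: write(P2, v2, 142). refcount(pp2)=3>1 -> COPY to pp3. 4 ppages; refcounts: pp0:3 pp1:3 pp2:2 pp3:1
Op 4: write(P0, v0, 118). refcount(pp0)=3>1 -> COPY to pp4. 5 ppages; refcounts: pp0:2 pp1:3 pp2:2 pp3:1 pp4:1
Op 5: read(P0, v0) -> 118. No state change.
Op 6: write(P0, v0, 156). refcount(pp4)=1 -> write in place. 5 ppages; refcounts: pp0:2 pp1:3 pp2:2 pp3:1 pp4:1
Op 7: read(P1, v2) -> 25. No state change.

yes yes no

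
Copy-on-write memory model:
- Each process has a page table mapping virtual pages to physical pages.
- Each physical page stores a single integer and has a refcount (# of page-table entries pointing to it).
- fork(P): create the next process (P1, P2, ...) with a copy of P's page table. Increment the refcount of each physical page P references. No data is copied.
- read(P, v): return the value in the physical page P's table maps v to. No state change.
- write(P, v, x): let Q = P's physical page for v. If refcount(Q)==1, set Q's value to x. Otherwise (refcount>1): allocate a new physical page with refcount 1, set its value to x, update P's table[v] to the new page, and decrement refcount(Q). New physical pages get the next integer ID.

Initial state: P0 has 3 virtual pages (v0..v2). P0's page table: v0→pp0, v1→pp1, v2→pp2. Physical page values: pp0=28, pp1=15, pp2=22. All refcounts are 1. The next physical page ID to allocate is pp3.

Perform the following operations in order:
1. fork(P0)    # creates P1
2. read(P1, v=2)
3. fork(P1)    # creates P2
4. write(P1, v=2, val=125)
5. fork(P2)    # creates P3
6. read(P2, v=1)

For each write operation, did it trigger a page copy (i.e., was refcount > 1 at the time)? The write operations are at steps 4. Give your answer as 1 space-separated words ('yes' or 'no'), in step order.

Op 1: fork(P0) -> P1. 3 ppages; refcounts: pp0:2 pp1:2 pp2:2
Op 2: read(P1, v2) -> 22. No state change.
Op 3: fork(P1) -> P2. 3 ppages; refcounts: pp0:3 pp1:3 pp2:3
Op 4: write(P1, v2, 125). refcount(pp2)=3>1 -> COPY to pp3. 4 ppages; refcounts: pp0:3 pp1:3 pp2:2 pp3:1
Op 5: fork(P2) -> P3. 4 ppages; refcounts: pp0:4 pp1:4 pp2:3 pp3:1
Op 6: read(P2, v1) -> 15. No state change.

yes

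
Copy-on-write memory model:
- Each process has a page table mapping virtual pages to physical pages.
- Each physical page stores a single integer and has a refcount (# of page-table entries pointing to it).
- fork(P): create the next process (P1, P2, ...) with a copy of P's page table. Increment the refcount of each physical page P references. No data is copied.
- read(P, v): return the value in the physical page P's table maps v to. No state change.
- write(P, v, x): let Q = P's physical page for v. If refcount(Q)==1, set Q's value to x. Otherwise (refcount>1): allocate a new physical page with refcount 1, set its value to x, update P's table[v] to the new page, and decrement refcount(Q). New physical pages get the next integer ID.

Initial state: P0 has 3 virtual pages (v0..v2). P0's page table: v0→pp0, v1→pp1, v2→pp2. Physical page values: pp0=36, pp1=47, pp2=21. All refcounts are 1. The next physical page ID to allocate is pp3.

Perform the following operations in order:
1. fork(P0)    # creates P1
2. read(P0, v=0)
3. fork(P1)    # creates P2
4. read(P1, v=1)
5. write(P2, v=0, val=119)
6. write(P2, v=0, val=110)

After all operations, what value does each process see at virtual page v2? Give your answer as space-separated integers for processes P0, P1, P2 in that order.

Answer: 21 21 21

Derivation:
Op 1: fork(P0) -> P1. 3 ppages; refcounts: pp0:2 pp1:2 pp2:2
Op 2: read(P0, v0) -> 36. No state change.
Op 3: fork(P1) -> P2. 3 ppages; refcounts: pp0:3 pp1:3 pp2:3
Op 4: read(P1, v1) -> 47. No state change.
Op 5: write(P2, v0, 119). refcount(pp0)=3>1 -> COPY to pp3. 4 ppages; refcounts: pp0:2 pp1:3 pp2:3 pp3:1
Op 6: write(P2, v0, 110). refcount(pp3)=1 -> write in place. 4 ppages; refcounts: pp0:2 pp1:3 pp2:3 pp3:1
P0: v2 -> pp2 = 21
P1: v2 -> pp2 = 21
P2: v2 -> pp2 = 21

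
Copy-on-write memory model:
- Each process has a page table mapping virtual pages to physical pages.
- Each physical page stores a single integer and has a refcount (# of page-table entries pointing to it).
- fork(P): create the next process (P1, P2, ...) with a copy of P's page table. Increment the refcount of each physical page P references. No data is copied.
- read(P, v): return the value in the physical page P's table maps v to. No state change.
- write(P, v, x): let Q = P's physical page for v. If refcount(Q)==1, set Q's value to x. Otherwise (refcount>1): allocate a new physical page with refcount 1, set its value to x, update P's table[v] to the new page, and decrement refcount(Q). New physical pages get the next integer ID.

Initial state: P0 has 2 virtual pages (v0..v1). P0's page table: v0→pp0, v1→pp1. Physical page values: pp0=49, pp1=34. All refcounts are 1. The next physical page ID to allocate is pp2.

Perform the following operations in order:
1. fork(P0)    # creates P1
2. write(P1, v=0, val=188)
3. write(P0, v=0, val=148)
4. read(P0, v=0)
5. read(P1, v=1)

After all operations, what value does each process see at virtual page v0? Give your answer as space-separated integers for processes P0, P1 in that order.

Answer: 148 188

Derivation:
Op 1: fork(P0) -> P1. 2 ppages; refcounts: pp0:2 pp1:2
Op 2: write(P1, v0, 188). refcount(pp0)=2>1 -> COPY to pp2. 3 ppages; refcounts: pp0:1 pp1:2 pp2:1
Op 3: write(P0, v0, 148). refcount(pp0)=1 -> write in place. 3 ppages; refcounts: pp0:1 pp1:2 pp2:1
Op 4: read(P0, v0) -> 148. No state change.
Op 5: read(P1, v1) -> 34. No state change.
P0: v0 -> pp0 = 148
P1: v0 -> pp2 = 188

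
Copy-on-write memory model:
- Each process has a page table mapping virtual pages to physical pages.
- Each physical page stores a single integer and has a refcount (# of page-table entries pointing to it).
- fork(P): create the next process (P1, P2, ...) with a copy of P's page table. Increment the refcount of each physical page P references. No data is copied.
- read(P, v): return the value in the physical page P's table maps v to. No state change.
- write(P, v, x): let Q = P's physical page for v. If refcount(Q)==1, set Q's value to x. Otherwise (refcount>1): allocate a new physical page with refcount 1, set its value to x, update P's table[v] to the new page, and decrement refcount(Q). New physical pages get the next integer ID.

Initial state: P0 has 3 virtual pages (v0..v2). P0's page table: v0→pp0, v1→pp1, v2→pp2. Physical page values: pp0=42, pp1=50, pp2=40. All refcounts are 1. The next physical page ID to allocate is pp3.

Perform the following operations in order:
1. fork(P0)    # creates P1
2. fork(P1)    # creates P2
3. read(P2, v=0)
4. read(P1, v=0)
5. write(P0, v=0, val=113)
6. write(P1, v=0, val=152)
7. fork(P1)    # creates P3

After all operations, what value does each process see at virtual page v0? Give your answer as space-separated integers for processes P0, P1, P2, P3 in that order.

Answer: 113 152 42 152

Derivation:
Op 1: fork(P0) -> P1. 3 ppages; refcounts: pp0:2 pp1:2 pp2:2
Op 2: fork(P1) -> P2. 3 ppages; refcounts: pp0:3 pp1:3 pp2:3
Op 3: read(P2, v0) -> 42. No state change.
Op 4: read(P1, v0) -> 42. No state change.
Op 5: write(P0, v0, 113). refcount(pp0)=3>1 -> COPY to pp3. 4 ppages; refcounts: pp0:2 pp1:3 pp2:3 pp3:1
Op 6: write(P1, v0, 152). refcount(pp0)=2>1 -> COPY to pp4. 5 ppages; refcounts: pp0:1 pp1:3 pp2:3 pp3:1 pp4:1
Op 7: fork(P1) -> P3. 5 ppages; refcounts: pp0:1 pp1:4 pp2:4 pp3:1 pp4:2
P0: v0 -> pp3 = 113
P1: v0 -> pp4 = 152
P2: v0 -> pp0 = 42
P3: v0 -> pp4 = 152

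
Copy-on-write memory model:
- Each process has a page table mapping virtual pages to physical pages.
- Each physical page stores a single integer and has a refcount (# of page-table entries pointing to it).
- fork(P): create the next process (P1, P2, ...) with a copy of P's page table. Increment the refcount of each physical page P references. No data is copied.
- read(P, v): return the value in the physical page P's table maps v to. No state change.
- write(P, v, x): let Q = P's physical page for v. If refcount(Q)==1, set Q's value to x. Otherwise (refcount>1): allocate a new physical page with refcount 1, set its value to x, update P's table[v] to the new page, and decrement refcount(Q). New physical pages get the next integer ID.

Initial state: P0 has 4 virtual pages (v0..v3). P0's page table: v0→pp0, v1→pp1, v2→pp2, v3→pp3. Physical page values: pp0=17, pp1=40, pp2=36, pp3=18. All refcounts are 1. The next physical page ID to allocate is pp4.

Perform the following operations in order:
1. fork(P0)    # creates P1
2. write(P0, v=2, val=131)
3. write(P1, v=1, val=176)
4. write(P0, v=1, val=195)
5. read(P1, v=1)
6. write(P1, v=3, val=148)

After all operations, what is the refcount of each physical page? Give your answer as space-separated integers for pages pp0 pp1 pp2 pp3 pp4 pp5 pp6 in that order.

Answer: 2 1 1 1 1 1 1

Derivation:
Op 1: fork(P0) -> P1. 4 ppages; refcounts: pp0:2 pp1:2 pp2:2 pp3:2
Op 2: write(P0, v2, 131). refcount(pp2)=2>1 -> COPY to pp4. 5 ppages; refcounts: pp0:2 pp1:2 pp2:1 pp3:2 pp4:1
Op 3: write(P1, v1, 176). refcount(pp1)=2>1 -> COPY to pp5. 6 ppages; refcounts: pp0:2 pp1:1 pp2:1 pp3:2 pp4:1 pp5:1
Op 4: write(P0, v1, 195). refcount(pp1)=1 -> write in place. 6 ppages; refcounts: pp0:2 pp1:1 pp2:1 pp3:2 pp4:1 pp5:1
Op 5: read(P1, v1) -> 176. No state change.
Op 6: write(P1, v3, 148). refcount(pp3)=2>1 -> COPY to pp6. 7 ppages; refcounts: pp0:2 pp1:1 pp2:1 pp3:1 pp4:1 pp5:1 pp6:1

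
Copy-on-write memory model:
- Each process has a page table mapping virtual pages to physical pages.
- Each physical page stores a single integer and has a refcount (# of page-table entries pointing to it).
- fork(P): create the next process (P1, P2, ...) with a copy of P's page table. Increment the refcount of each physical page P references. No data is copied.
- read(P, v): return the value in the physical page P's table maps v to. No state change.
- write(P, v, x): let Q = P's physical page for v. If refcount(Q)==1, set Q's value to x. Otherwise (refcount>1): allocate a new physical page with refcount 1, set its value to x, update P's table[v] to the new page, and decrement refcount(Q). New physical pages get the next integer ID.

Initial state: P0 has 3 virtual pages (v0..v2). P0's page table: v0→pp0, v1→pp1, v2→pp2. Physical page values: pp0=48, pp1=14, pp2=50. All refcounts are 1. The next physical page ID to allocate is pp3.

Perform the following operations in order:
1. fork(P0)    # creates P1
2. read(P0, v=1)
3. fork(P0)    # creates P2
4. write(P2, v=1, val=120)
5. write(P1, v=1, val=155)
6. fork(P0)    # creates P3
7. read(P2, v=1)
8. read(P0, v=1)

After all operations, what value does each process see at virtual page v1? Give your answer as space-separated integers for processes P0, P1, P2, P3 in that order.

Answer: 14 155 120 14

Derivation:
Op 1: fork(P0) -> P1. 3 ppages; refcounts: pp0:2 pp1:2 pp2:2
Op 2: read(P0, v1) -> 14. No state change.
Op 3: fork(P0) -> P2. 3 ppages; refcounts: pp0:3 pp1:3 pp2:3
Op 4: write(P2, v1, 120). refcount(pp1)=3>1 -> COPY to pp3. 4 ppages; refcounts: pp0:3 pp1:2 pp2:3 pp3:1
Op 5: write(P1, v1, 155). refcount(pp1)=2>1 -> COPY to pp4. 5 ppages; refcounts: pp0:3 pp1:1 pp2:3 pp3:1 pp4:1
Op 6: fork(P0) -> P3. 5 ppages; refcounts: pp0:4 pp1:2 pp2:4 pp3:1 pp4:1
Op 7: read(P2, v1) -> 120. No state change.
Op 8: read(P0, v1) -> 14. No state change.
P0: v1 -> pp1 = 14
P1: v1 -> pp4 = 155
P2: v1 -> pp3 = 120
P3: v1 -> pp1 = 14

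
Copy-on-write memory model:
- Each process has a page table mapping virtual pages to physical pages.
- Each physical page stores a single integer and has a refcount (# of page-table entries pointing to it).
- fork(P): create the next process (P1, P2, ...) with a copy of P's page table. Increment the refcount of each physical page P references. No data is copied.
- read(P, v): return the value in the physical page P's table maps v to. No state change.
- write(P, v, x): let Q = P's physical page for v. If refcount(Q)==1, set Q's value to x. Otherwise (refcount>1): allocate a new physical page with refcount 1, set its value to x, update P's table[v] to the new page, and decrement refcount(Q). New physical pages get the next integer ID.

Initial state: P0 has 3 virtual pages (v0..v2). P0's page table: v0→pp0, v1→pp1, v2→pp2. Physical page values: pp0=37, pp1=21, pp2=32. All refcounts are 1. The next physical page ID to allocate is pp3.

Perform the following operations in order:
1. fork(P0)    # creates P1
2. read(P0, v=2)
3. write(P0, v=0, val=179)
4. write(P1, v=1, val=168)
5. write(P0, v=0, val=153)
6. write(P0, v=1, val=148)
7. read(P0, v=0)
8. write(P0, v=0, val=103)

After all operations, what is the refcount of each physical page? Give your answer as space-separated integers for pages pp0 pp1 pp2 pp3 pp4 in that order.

Op 1: fork(P0) -> P1. 3 ppages; refcounts: pp0:2 pp1:2 pp2:2
Op 2: read(P0, v2) -> 32. No state change.
Op 3: write(P0, v0, 179). refcount(pp0)=2>1 -> COPY to pp3. 4 ppages; refcounts: pp0:1 pp1:2 pp2:2 pp3:1
Op 4: write(P1, v1, 168). refcount(pp1)=2>1 -> COPY to pp4. 5 ppages; refcounts: pp0:1 pp1:1 pp2:2 pp3:1 pp4:1
Op 5: write(P0, v0, 153). refcount(pp3)=1 -> write in place. 5 ppages; refcounts: pp0:1 pp1:1 pp2:2 pp3:1 pp4:1
Op 6: write(P0, v1, 148). refcount(pp1)=1 -> write in place. 5 ppages; refcounts: pp0:1 pp1:1 pp2:2 pp3:1 pp4:1
Op 7: read(P0, v0) -> 153. No state change.
Op 8: write(P0, v0, 103). refcount(pp3)=1 -> write in place. 5 ppages; refcounts: pp0:1 pp1:1 pp2:2 pp3:1 pp4:1

Answer: 1 1 2 1 1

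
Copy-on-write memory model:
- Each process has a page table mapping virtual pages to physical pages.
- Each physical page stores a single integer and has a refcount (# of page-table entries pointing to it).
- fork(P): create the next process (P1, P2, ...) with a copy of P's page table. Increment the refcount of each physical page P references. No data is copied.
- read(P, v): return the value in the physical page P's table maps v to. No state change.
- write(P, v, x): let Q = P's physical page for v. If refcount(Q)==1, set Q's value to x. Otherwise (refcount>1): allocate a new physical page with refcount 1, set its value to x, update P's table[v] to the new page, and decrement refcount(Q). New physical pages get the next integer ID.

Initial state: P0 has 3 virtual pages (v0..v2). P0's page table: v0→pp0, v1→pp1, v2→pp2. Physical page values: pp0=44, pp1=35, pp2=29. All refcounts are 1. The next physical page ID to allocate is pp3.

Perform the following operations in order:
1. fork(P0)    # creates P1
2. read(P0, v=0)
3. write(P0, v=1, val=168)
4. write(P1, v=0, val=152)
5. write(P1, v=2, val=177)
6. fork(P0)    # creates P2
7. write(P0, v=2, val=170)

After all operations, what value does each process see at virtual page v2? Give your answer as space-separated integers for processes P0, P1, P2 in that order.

Answer: 170 177 29

Derivation:
Op 1: fork(P0) -> P1. 3 ppages; refcounts: pp0:2 pp1:2 pp2:2
Op 2: read(P0, v0) -> 44. No state change.
Op 3: write(P0, v1, 168). refcount(pp1)=2>1 -> COPY to pp3. 4 ppages; refcounts: pp0:2 pp1:1 pp2:2 pp3:1
Op 4: write(P1, v0, 152). refcount(pp0)=2>1 -> COPY to pp4. 5 ppages; refcounts: pp0:1 pp1:1 pp2:2 pp3:1 pp4:1
Op 5: write(P1, v2, 177). refcount(pp2)=2>1 -> COPY to pp5. 6 ppages; refcounts: pp0:1 pp1:1 pp2:1 pp3:1 pp4:1 pp5:1
Op 6: fork(P0) -> P2. 6 ppages; refcounts: pp0:2 pp1:1 pp2:2 pp3:2 pp4:1 pp5:1
Op 7: write(P0, v2, 170). refcount(pp2)=2>1 -> COPY to pp6. 7 ppages; refcounts: pp0:2 pp1:1 pp2:1 pp3:2 pp4:1 pp5:1 pp6:1
P0: v2 -> pp6 = 170
P1: v2 -> pp5 = 177
P2: v2 -> pp2 = 29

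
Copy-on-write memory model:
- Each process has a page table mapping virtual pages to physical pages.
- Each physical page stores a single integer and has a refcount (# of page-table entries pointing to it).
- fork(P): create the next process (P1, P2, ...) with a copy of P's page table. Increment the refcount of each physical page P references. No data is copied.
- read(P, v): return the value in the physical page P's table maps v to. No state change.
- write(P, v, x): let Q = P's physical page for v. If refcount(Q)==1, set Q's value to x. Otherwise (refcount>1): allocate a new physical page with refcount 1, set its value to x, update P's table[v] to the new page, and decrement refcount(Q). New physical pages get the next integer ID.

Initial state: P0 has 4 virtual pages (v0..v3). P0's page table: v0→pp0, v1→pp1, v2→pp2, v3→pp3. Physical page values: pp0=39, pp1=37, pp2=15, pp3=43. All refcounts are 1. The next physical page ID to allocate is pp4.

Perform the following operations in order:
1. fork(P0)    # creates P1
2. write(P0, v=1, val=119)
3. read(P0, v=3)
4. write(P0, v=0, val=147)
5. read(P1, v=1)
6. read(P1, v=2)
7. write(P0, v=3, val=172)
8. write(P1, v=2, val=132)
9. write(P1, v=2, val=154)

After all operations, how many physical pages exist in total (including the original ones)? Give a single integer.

Op 1: fork(P0) -> P1. 4 ppages; refcounts: pp0:2 pp1:2 pp2:2 pp3:2
Op 2: write(P0, v1, 119). refcount(pp1)=2>1 -> COPY to pp4. 5 ppages; refcounts: pp0:2 pp1:1 pp2:2 pp3:2 pp4:1
Op 3: read(P0, v3) -> 43. No state change.
Op 4: write(P0, v0, 147). refcount(pp0)=2>1 -> COPY to pp5. 6 ppages; refcounts: pp0:1 pp1:1 pp2:2 pp3:2 pp4:1 pp5:1
Op 5: read(P1, v1) -> 37. No state change.
Op 6: read(P1, v2) -> 15. No state change.
Op 7: write(P0, v3, 172). refcount(pp3)=2>1 -> COPY to pp6. 7 ppages; refcounts: pp0:1 pp1:1 pp2:2 pp3:1 pp4:1 pp5:1 pp6:1
Op 8: write(P1, v2, 132). refcount(pp2)=2>1 -> COPY to pp7. 8 ppages; refcounts: pp0:1 pp1:1 pp2:1 pp3:1 pp4:1 pp5:1 pp6:1 pp7:1
Op 9: write(P1, v2, 154). refcount(pp7)=1 -> write in place. 8 ppages; refcounts: pp0:1 pp1:1 pp2:1 pp3:1 pp4:1 pp5:1 pp6:1 pp7:1

Answer: 8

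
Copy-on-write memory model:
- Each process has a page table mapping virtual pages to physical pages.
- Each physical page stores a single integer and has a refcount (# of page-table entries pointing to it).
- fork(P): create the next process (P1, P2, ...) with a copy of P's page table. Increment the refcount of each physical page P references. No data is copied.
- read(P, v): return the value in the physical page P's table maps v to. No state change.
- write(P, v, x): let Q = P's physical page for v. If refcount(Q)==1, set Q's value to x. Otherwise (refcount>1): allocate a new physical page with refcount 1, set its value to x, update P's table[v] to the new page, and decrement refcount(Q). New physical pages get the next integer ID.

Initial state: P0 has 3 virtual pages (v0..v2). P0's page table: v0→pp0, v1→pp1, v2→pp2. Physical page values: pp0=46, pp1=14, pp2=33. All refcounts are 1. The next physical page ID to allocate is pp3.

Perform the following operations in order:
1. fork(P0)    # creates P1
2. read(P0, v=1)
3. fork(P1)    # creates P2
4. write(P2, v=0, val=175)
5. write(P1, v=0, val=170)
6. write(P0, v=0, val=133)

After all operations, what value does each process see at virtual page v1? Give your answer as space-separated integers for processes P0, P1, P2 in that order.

Op 1: fork(P0) -> P1. 3 ppages; refcounts: pp0:2 pp1:2 pp2:2
Op 2: read(P0, v1) -> 14. No state change.
Op 3: fork(P1) -> P2. 3 ppages; refcounts: pp0:3 pp1:3 pp2:3
Op 4: write(P2, v0, 175). refcount(pp0)=3>1 -> COPY to pp3. 4 ppages; refcounts: pp0:2 pp1:3 pp2:3 pp3:1
Op 5: write(P1, v0, 170). refcount(pp0)=2>1 -> COPY to pp4. 5 ppages; refcounts: pp0:1 pp1:3 pp2:3 pp3:1 pp4:1
Op 6: write(P0, v0, 133). refcount(pp0)=1 -> write in place. 5 ppages; refcounts: pp0:1 pp1:3 pp2:3 pp3:1 pp4:1
P0: v1 -> pp1 = 14
P1: v1 -> pp1 = 14
P2: v1 -> pp1 = 14

Answer: 14 14 14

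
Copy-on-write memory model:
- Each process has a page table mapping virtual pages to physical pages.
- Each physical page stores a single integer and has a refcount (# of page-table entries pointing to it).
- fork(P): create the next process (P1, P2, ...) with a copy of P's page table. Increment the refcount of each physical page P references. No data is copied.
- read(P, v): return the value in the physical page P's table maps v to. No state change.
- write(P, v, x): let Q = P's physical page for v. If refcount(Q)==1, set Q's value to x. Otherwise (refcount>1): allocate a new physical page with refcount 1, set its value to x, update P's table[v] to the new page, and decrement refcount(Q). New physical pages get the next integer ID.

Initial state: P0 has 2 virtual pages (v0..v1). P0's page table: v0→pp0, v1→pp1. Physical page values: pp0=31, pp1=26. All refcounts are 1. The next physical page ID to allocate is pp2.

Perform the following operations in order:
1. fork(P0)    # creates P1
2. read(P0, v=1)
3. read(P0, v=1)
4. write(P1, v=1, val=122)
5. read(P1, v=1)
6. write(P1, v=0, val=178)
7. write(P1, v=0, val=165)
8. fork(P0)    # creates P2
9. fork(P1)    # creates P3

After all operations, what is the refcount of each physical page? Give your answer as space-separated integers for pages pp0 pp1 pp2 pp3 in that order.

Op 1: fork(P0) -> P1. 2 ppages; refcounts: pp0:2 pp1:2
Op 2: read(P0, v1) -> 26. No state change.
Op 3: read(P0, v1) -> 26. No state change.
Op 4: write(P1, v1, 122). refcount(pp1)=2>1 -> COPY to pp2. 3 ppages; refcounts: pp0:2 pp1:1 pp2:1
Op 5: read(P1, v1) -> 122. No state change.
Op 6: write(P1, v0, 178). refcount(pp0)=2>1 -> COPY to pp3. 4 ppages; refcounts: pp0:1 pp1:1 pp2:1 pp3:1
Op 7: write(P1, v0, 165). refcount(pp3)=1 -> write in place. 4 ppages; refcounts: pp0:1 pp1:1 pp2:1 pp3:1
Op 8: fork(P0) -> P2. 4 ppages; refcounts: pp0:2 pp1:2 pp2:1 pp3:1
Op 9: fork(P1) -> P3. 4 ppages; refcounts: pp0:2 pp1:2 pp2:2 pp3:2

Answer: 2 2 2 2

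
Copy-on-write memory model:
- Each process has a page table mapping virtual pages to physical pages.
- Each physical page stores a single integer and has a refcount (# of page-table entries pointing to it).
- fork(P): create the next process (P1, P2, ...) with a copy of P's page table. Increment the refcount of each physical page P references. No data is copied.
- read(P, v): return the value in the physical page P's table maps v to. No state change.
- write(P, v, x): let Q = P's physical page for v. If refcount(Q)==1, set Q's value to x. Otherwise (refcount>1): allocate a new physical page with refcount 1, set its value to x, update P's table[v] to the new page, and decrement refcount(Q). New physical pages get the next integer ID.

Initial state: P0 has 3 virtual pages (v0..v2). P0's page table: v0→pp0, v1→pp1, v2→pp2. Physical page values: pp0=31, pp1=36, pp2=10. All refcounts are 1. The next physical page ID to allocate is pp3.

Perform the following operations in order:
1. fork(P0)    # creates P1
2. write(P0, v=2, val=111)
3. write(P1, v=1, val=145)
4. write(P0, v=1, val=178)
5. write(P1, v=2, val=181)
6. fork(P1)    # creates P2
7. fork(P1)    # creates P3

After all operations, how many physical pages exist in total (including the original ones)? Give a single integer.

Op 1: fork(P0) -> P1. 3 ppages; refcounts: pp0:2 pp1:2 pp2:2
Op 2: write(P0, v2, 111). refcount(pp2)=2>1 -> COPY to pp3. 4 ppages; refcounts: pp0:2 pp1:2 pp2:1 pp3:1
Op 3: write(P1, v1, 145). refcount(pp1)=2>1 -> COPY to pp4. 5 ppages; refcounts: pp0:2 pp1:1 pp2:1 pp3:1 pp4:1
Op 4: write(P0, v1, 178). refcount(pp1)=1 -> write in place. 5 ppages; refcounts: pp0:2 pp1:1 pp2:1 pp3:1 pp4:1
Op 5: write(P1, v2, 181). refcount(pp2)=1 -> write in place. 5 ppages; refcounts: pp0:2 pp1:1 pp2:1 pp3:1 pp4:1
Op 6: fork(P1) -> P2. 5 ppages; refcounts: pp0:3 pp1:1 pp2:2 pp3:1 pp4:2
Op 7: fork(P1) -> P3. 5 ppages; refcounts: pp0:4 pp1:1 pp2:3 pp3:1 pp4:3

Answer: 5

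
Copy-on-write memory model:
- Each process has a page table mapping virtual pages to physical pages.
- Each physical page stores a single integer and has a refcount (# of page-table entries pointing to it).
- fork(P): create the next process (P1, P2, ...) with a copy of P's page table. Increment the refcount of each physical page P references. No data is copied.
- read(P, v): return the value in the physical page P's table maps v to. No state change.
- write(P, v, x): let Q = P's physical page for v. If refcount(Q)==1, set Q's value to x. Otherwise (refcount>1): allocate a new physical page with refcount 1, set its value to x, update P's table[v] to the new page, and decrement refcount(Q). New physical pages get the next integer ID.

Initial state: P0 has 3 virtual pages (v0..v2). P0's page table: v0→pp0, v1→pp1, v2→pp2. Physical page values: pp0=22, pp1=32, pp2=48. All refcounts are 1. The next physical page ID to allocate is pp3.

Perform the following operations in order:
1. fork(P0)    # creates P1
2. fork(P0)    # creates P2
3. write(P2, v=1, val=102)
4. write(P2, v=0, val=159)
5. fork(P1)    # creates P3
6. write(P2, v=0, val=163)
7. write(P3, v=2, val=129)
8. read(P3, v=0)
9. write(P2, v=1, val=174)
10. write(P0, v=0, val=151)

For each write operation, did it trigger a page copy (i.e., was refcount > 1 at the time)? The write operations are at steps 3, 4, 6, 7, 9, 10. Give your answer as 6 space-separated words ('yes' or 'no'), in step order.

Op 1: fork(P0) -> P1. 3 ppages; refcounts: pp0:2 pp1:2 pp2:2
Op 2: fork(P0) -> P2. 3 ppages; refcounts: pp0:3 pp1:3 pp2:3
Op 3: write(P2, v1, 102). refcount(pp1)=3>1 -> COPY to pp3. 4 ppages; refcounts: pp0:3 pp1:2 pp2:3 pp3:1
Op 4: write(P2, v0, 159). refcount(pp0)=3>1 -> COPY to pp4. 5 ppages; refcounts: pp0:2 pp1:2 pp2:3 pp3:1 pp4:1
Op 5: fork(P1) -> P3. 5 ppages; refcounts: pp0:3 pp1:3 pp2:4 pp3:1 pp4:1
Op 6: write(P2, v0, 163). refcount(pp4)=1 -> write in place. 5 ppages; refcounts: pp0:3 pp1:3 pp2:4 pp3:1 pp4:1
Op 7: write(P3, v2, 129). refcount(pp2)=4>1 -> COPY to pp5. 6 ppages; refcounts: pp0:3 pp1:3 pp2:3 pp3:1 pp4:1 pp5:1
Op 8: read(P3, v0) -> 22. No state change.
Op 9: write(P2, v1, 174). refcount(pp3)=1 -> write in place. 6 ppages; refcounts: pp0:3 pp1:3 pp2:3 pp3:1 pp4:1 pp5:1
Op 10: write(P0, v0, 151). refcount(pp0)=3>1 -> COPY to pp6. 7 ppages; refcounts: pp0:2 pp1:3 pp2:3 pp3:1 pp4:1 pp5:1 pp6:1

yes yes no yes no yes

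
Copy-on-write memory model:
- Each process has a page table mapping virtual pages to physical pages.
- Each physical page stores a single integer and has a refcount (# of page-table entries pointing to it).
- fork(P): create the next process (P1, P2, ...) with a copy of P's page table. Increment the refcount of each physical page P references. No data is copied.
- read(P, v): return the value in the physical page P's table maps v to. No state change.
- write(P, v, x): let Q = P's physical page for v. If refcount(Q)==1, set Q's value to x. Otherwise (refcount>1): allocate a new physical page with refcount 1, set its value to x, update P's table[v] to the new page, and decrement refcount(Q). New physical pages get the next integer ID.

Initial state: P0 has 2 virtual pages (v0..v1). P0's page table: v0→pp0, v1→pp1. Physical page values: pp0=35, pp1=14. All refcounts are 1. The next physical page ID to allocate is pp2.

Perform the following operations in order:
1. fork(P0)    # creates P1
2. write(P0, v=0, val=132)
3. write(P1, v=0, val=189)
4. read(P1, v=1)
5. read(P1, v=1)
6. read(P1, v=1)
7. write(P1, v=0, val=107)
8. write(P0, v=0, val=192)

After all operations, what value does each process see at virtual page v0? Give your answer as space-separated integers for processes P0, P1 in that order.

Answer: 192 107

Derivation:
Op 1: fork(P0) -> P1. 2 ppages; refcounts: pp0:2 pp1:2
Op 2: write(P0, v0, 132). refcount(pp0)=2>1 -> COPY to pp2. 3 ppages; refcounts: pp0:1 pp1:2 pp2:1
Op 3: write(P1, v0, 189). refcount(pp0)=1 -> write in place. 3 ppages; refcounts: pp0:1 pp1:2 pp2:1
Op 4: read(P1, v1) -> 14. No state change.
Op 5: read(P1, v1) -> 14. No state change.
Op 6: read(P1, v1) -> 14. No state change.
Op 7: write(P1, v0, 107). refcount(pp0)=1 -> write in place. 3 ppages; refcounts: pp0:1 pp1:2 pp2:1
Op 8: write(P0, v0, 192). refcount(pp2)=1 -> write in place. 3 ppages; refcounts: pp0:1 pp1:2 pp2:1
P0: v0 -> pp2 = 192
P1: v0 -> pp0 = 107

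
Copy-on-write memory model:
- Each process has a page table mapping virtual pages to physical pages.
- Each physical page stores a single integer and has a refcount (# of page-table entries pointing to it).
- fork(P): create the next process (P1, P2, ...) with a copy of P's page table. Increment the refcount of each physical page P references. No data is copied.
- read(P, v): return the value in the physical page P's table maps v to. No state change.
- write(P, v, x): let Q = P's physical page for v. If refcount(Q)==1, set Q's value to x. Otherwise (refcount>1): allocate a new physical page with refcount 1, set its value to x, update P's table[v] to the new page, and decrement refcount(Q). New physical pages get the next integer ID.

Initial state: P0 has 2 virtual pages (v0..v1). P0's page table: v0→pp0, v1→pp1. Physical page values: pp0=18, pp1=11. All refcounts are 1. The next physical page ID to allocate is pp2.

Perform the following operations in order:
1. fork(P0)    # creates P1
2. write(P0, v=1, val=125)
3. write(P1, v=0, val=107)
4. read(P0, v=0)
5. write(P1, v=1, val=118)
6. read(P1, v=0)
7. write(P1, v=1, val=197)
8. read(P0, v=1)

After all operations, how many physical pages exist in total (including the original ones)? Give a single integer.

Op 1: fork(P0) -> P1. 2 ppages; refcounts: pp0:2 pp1:2
Op 2: write(P0, v1, 125). refcount(pp1)=2>1 -> COPY to pp2. 3 ppages; refcounts: pp0:2 pp1:1 pp2:1
Op 3: write(P1, v0, 107). refcount(pp0)=2>1 -> COPY to pp3. 4 ppages; refcounts: pp0:1 pp1:1 pp2:1 pp3:1
Op 4: read(P0, v0) -> 18. No state change.
Op 5: write(P1, v1, 118). refcount(pp1)=1 -> write in place. 4 ppages; refcounts: pp0:1 pp1:1 pp2:1 pp3:1
Op 6: read(P1, v0) -> 107. No state change.
Op 7: write(P1, v1, 197). refcount(pp1)=1 -> write in place. 4 ppages; refcounts: pp0:1 pp1:1 pp2:1 pp3:1
Op 8: read(P0, v1) -> 125. No state change.

Answer: 4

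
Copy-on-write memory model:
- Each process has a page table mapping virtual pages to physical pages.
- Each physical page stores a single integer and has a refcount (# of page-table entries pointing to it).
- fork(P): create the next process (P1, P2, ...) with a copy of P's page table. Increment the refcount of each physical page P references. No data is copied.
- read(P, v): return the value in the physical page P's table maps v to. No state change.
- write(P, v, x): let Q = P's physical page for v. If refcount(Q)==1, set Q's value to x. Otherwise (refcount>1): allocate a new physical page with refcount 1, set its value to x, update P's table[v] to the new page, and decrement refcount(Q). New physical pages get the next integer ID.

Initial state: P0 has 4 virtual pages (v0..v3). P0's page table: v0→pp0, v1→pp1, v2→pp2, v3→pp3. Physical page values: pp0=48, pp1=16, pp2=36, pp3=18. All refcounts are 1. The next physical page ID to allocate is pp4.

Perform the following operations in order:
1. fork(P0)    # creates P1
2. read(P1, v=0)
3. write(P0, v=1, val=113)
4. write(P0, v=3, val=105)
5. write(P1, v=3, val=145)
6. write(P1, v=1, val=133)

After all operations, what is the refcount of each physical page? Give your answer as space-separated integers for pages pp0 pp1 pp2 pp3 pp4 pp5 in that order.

Answer: 2 1 2 1 1 1

Derivation:
Op 1: fork(P0) -> P1. 4 ppages; refcounts: pp0:2 pp1:2 pp2:2 pp3:2
Op 2: read(P1, v0) -> 48. No state change.
Op 3: write(P0, v1, 113). refcount(pp1)=2>1 -> COPY to pp4. 5 ppages; refcounts: pp0:2 pp1:1 pp2:2 pp3:2 pp4:1
Op 4: write(P0, v3, 105). refcount(pp3)=2>1 -> COPY to pp5. 6 ppages; refcounts: pp0:2 pp1:1 pp2:2 pp3:1 pp4:1 pp5:1
Op 5: write(P1, v3, 145). refcount(pp3)=1 -> write in place. 6 ppages; refcounts: pp0:2 pp1:1 pp2:2 pp3:1 pp4:1 pp5:1
Op 6: write(P1, v1, 133). refcount(pp1)=1 -> write in place. 6 ppages; refcounts: pp0:2 pp1:1 pp2:2 pp3:1 pp4:1 pp5:1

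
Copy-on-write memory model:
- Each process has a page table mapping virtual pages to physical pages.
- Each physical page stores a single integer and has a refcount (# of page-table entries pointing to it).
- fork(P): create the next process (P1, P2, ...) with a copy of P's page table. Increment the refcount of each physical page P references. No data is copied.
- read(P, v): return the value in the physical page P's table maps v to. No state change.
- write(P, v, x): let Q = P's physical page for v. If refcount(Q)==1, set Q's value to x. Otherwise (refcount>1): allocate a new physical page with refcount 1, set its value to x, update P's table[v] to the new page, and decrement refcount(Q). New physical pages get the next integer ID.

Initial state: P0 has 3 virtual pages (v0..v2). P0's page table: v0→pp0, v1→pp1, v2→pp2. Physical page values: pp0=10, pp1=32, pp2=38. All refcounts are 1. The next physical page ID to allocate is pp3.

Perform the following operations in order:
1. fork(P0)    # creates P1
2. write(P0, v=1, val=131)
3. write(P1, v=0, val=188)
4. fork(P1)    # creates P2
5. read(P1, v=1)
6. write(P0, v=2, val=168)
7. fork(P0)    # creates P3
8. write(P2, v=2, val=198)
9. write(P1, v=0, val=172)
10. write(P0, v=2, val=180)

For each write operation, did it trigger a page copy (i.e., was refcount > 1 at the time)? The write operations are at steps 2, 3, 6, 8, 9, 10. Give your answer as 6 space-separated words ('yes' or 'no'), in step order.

Op 1: fork(P0) -> P1. 3 ppages; refcounts: pp0:2 pp1:2 pp2:2
Op 2: write(P0, v1, 131). refcount(pp1)=2>1 -> COPY to pp3. 4 ppages; refcounts: pp0:2 pp1:1 pp2:2 pp3:1
Op 3: write(P1, v0, 188). refcount(pp0)=2>1 -> COPY to pp4. 5 ppages; refcounts: pp0:1 pp1:1 pp2:2 pp3:1 pp4:1
Op 4: fork(P1) -> P2. 5 ppages; refcounts: pp0:1 pp1:2 pp2:3 pp3:1 pp4:2
Op 5: read(P1, v1) -> 32. No state change.
Op 6: write(P0, v2, 168). refcount(pp2)=3>1 -> COPY to pp5. 6 ppages; refcounts: pp0:1 pp1:2 pp2:2 pp3:1 pp4:2 pp5:1
Op 7: fork(P0) -> P3. 6 ppages; refcounts: pp0:2 pp1:2 pp2:2 pp3:2 pp4:2 pp5:2
Op 8: write(P2, v2, 198). refcount(pp2)=2>1 -> COPY to pp6. 7 ppages; refcounts: pp0:2 pp1:2 pp2:1 pp3:2 pp4:2 pp5:2 pp6:1
Op 9: write(P1, v0, 172). refcount(pp4)=2>1 -> COPY to pp7. 8 ppages; refcounts: pp0:2 pp1:2 pp2:1 pp3:2 pp4:1 pp5:2 pp6:1 pp7:1
Op 10: write(P0, v2, 180). refcount(pp5)=2>1 -> COPY to pp8. 9 ppages; refcounts: pp0:2 pp1:2 pp2:1 pp3:2 pp4:1 pp5:1 pp6:1 pp7:1 pp8:1

yes yes yes yes yes yes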